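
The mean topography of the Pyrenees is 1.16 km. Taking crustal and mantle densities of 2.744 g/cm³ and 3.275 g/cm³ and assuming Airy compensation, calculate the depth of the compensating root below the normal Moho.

5.99 km

By Archimedes' principle applied to the lithosphere: the weight of the topography is balanced by the buoyancy of the root, ρ_c h = (ρ_m − ρ_c) r.
r = h · ρ_c / (ρ_m − ρ_c) = 1.16 km × 2.744 / (3.275 − 2.744) = 5.99 km.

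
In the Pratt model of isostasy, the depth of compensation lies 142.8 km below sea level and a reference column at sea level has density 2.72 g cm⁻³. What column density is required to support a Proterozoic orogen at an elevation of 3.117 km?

Pratt balance: ρ_ref D = ρ (D + h).
ρ = ρ_ref D/(D + h) = 2.72 × 142.8 km/(142.8 km + 3.117 km) = 2.66 g cm⁻³.

2.66 g cm⁻³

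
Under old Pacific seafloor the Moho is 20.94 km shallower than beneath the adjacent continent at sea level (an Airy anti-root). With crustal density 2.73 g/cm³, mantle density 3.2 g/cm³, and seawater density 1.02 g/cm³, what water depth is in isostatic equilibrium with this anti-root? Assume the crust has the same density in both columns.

Replacing a thickness d of crust by seawater at the top must be balanced by replacing crust with mantle at the base: d (ρ_c − ρ_w) = a (ρ_m − ρ_c).
d = a (ρ_m − ρ_c)/(ρ_c − ρ_w) = 20.94 km × 0.47/1.71 = 5.76 km.

5.76 km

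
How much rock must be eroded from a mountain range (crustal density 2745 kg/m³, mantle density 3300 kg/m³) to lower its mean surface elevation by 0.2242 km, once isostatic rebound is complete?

1.33 km

Net drop Δ = e − u = e − e ρ_c/ρ_m = e (ρ_m − ρ_c)/ρ_m.
e = Δ ρ_m/(ρ_m − ρ_c) = 0.2242 km × 3300/555 = 1.33 km.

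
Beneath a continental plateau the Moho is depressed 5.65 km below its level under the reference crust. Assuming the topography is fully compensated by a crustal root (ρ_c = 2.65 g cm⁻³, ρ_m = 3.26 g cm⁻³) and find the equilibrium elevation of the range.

1.3 km

Isostatic balance requires: ρ_c h = (ρ_m − ρ_c) r.
h = r (ρ_m − ρ_c) / ρ_c = 5.65 km × (3.26 − 2.65) / 2.65 = 1.3 km.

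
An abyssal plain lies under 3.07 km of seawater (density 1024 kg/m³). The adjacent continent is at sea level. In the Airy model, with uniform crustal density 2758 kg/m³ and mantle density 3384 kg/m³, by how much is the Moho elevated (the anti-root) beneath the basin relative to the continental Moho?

Isostatic balance requires: replacing crust with seawater at the top is compensated by replacing crust with mantle at the base: d (ρ_c − ρ_w) = a (ρ_m − ρ_c).
a = d (ρ_c − ρ_w)/(ρ_m − ρ_c) = 3.07 km × 1734/626 = 8.5 km.

8.5 km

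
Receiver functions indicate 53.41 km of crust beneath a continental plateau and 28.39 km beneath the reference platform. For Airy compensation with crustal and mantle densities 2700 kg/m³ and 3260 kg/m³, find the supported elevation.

Excess crust Δ = 53.41 km − 28.39 km = 25.02 km, split between elevation h and root r with h + r = Δ.
Airy balance ρ_c h = (ρ_m − ρ_c) r gives r = h ρ_c/(ρ_m − ρ_c), so h (1 + ρ_c/(ρ_m − ρ_c)) = Δ, i.e. h = Δ (ρ_m − ρ_c)/ρ_m.
h = 25.02 km × 560/3260 = 4.3 km.

4.3 km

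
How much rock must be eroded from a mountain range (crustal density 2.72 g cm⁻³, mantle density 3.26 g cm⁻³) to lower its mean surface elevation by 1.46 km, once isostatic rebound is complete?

8.81 km

Net drop Δ = e − u = e − e ρ_c/ρ_m = e (ρ_m − ρ_c)/ρ_m.
e = Δ ρ_m/(ρ_m − ρ_c) = 1.46 km × 3.26/0.54 = 8.81 km.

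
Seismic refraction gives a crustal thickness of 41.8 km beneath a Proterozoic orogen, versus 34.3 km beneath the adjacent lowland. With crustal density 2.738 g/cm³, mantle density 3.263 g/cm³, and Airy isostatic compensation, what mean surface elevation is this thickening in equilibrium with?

1.21 km

Excess crust Δ = 41.8 km − 34.3 km = 7.5 km, split between elevation h and root r with h + r = Δ.
Airy balance ρ_c h = (ρ_m − ρ_c) r gives r = h ρ_c/(ρ_m − ρ_c), so h (1 + ρ_c/(ρ_m − ρ_c)) = Δ, i.e. h = Δ (ρ_m − ρ_c)/ρ_m.
h = 7.5 km × 0.525/3.263 = 1.21 km.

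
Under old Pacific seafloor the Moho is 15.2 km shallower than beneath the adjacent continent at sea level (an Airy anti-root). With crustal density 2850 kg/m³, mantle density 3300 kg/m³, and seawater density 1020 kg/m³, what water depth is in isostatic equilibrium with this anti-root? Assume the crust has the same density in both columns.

Replacing a thickness d of crust by seawater at the top must be balanced by replacing crust with mantle at the base: d (ρ_c − ρ_w) = a (ρ_m − ρ_c).
d = a (ρ_m − ρ_c)/(ρ_c − ρ_w) = 15.2 km × 450/1830 = 3.74 km.

3.74 km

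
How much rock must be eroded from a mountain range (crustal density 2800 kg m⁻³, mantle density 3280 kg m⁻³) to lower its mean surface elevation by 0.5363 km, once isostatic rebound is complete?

3.66 km

Net drop Δ = e − u = e − e ρ_c/ρ_m = e (ρ_m − ρ_c)/ρ_m.
e = Δ ρ_m/(ρ_m − ρ_c) = 0.5363 km × 3280/480 = 3.66 km.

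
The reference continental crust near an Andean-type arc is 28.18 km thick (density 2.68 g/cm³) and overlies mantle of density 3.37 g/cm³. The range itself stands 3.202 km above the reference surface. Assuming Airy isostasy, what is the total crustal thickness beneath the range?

43.8 km

Root depth r = h ρ_c / (ρ_m − ρ_c) = 3.202 km × 2.68 / 0.69 = 12.44 km.
Total thickness = T + h + r = 28.18 km + 3.202 km + 12.44 km = 43.8 km.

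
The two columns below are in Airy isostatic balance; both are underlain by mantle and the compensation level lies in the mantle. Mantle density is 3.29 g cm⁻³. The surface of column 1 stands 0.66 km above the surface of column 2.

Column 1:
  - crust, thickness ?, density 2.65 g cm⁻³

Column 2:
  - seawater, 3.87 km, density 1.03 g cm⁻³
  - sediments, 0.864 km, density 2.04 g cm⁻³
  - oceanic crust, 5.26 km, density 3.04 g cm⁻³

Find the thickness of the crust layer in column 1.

20.8 km

Take the compensation level at the base of the deeper column (depth z_c below the surface of column 1) and equate Σ ρ_i t_i down to z_c; mantle fills any gap and the z_c terms cancel.
Column 1: x×2.65 + (z_c − 0 − x)×3.29
Column 2: 0.66×0 + 3.87×1.03 + 0.864×2.04 + 5.26×3.04 + (z_c − 0.66 − 9.994)×3.29
The z_c×3.29 term appears on both sides and cancels. Collect the known terms of each column as K = Σ(ρt)_known − 3.29 × (depth of known layers): K_1 = 0 − 3.29×0 = 0; K_2 = 21.73906 − 3.29×(0.66 + 9.994) = −13.3126.
Balance: K_1 − x×(3.29 − 2.65) = K_2, so x = (K_1 − K_2)/(3.29 − 2.65) = 13.3126/0.64 = 20.8 km.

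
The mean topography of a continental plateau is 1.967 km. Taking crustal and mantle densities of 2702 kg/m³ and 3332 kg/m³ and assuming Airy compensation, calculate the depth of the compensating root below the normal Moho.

8.44 km

In Airy isostatic equilibrium: the weight of the topography is balanced by the buoyancy of the root, ρ_c h = (ρ_m − ρ_c) r.
r = h · ρ_c / (ρ_m − ρ_c) = 1.967 km × 2702 / (3332 − 2702) = 8.44 km.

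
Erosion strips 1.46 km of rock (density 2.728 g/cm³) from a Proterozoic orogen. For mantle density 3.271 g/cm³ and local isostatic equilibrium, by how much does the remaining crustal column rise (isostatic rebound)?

1.22 km

Unloading: uplift u = e ρ_c/ρ_m = 1.46 km × 2.728/3.271 = 1.22 km.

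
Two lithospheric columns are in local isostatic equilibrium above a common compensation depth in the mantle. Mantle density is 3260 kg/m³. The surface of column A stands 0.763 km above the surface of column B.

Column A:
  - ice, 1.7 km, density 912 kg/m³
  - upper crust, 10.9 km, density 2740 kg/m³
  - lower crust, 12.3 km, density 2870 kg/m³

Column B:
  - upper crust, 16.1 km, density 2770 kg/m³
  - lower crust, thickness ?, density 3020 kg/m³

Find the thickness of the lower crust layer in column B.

Take the compensation level at the base of the deeper column (depth z_c below the surface of column A) and equate Σ ρ_i t_i down to z_c; mantle fills any gap and the z_c terms cancel.
Column A: 1.7×912 + 10.9×2740 + 12.3×2870 + (z_c − 24.9)×3260
Column B: 0.763×0 + 16.1×2770 + x×3020 + (z_c − 0.763 − 16.1 − x)×3260
The z_c×3260 term appears on both sides and cancels. Collect the known terms of each column as K = Σ(ρt)_known − 3260 × (depth of known layers): K_A = 66717.4 − 3260×24.9 = −14456.6; K_B = 44597 − 3260×(0.763 + 16.1) = −10376.38.
Balance: K_A = K_B − x×(3260 − 3020), so x = (K_B − K_A)/(3260 − 3020) = 4080.22/240 = 17 km.

17 km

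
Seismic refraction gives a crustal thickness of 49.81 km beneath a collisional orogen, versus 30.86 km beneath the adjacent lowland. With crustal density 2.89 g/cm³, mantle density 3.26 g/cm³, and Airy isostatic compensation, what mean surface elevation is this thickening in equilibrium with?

Excess crust Δ = 49.81 km − 30.86 km = 18.95 km, split between elevation h and root r with h + r = Δ.
Airy balance ρ_c h = (ρ_m − ρ_c) r gives r = h ρ_c/(ρ_m − ρ_c), so h (1 + ρ_c/(ρ_m − ρ_c)) = Δ, i.e. h = Δ (ρ_m − ρ_c)/ρ_m.
h = 18.95 km × 0.37/3.26 = 2.15 km.

2.15 km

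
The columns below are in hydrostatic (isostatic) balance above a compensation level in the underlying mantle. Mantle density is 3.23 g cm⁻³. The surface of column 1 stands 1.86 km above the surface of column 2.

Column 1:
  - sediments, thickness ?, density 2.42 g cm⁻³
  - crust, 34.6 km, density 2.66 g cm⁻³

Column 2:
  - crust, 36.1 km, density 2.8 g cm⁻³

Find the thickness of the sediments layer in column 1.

Take the compensation level at the base of the deeper column (depth z_c below the surface of column 1) and equate Σ ρ_i t_i down to z_c; mantle fills any gap and the z_c terms cancel.
Column 1: x×2.42 + 34.6×2.66 + (z_c − 34.6 − x)×3.23
Column 2: 1.86×0 + 36.1×2.8 + (z_c − 1.86 − 36.1)×3.23
The z_c×3.23 term appears on both sides and cancels. Collect the known terms of each column as K = Σ(ρt)_known − 3.23 × (depth of known layers): K_1 = 92.036 − 3.23×34.6 = −19.722; K_2 = 101.08 − 3.23×(1.86 + 36.1) = −21.5308.
Balance: K_1 − x×(3.23 − 2.42) = K_2, so x = (K_1 − K_2)/(3.23 − 2.42) = 1.8088/0.81 = 2.23 km.

2.23 km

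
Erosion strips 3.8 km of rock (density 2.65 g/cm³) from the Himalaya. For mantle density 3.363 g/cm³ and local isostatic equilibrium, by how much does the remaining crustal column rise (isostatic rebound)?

Unloading: uplift u = e ρ_c/ρ_m = 3.8 km × 2.65/3.363 = 2.99 km.

2.99 km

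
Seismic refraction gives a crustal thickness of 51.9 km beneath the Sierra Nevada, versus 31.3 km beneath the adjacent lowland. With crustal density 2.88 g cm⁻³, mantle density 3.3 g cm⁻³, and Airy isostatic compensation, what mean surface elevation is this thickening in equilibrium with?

Excess crust Δ = 51.9 km − 31.3 km = 20.6 km, split between elevation h and root r with h + r = Δ.
Airy balance ρ_c h = (ρ_m − ρ_c) r gives r = h ρ_c/(ρ_m − ρ_c), so h (1 + ρ_c/(ρ_m − ρ_c)) = Δ, i.e. h = Δ (ρ_m − ρ_c)/ρ_m.
h = 20.6 km × 0.42/3.3 = 2.62 km.

2.62 km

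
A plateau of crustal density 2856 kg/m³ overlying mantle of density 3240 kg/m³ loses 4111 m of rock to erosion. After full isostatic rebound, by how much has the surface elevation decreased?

487 m

Rebound u = e ρ_c/ρ_m = 4111 m × 2856/3240 = 3624 m.
Net surface drop = e − u = 4111 m − 3624 m = e (ρ_m − ρ_c)/ρ_m = 487 m.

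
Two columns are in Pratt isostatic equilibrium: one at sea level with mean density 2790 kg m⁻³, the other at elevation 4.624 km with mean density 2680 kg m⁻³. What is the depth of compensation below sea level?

ρ_ref D = ρ (D + h) → D (ρ_ref − ρ) = ρ h.
D = ρ h/(ρ_ref − ρ) = 2680 × 4.624 km/(2790 − 2680) = 113 km.

113 km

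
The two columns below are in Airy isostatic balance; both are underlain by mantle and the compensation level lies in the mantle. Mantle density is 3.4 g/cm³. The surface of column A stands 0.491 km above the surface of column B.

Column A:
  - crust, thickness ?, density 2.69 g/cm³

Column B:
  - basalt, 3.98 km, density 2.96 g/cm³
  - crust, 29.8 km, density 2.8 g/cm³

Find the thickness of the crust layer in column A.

30 km

Take the compensation level at the base of the deeper column (depth z_c below the surface of column A) and equate Σ ρ_i t_i down to z_c; mantle fills any gap and the z_c terms cancel.
Column A: x×2.69 + (z_c − 0 − x)×3.4
Column B: 0.491×0 + 3.98×2.96 + 29.8×2.8 + (z_c − 0.491 − 33.78)×3.4
The z_c×3.4 term appears on both sides and cancels. Collect the known terms of each column as K = Σ(ρt)_known − 3.4 × (depth of known layers): K_A = 0 − 3.4×0 = 0; K_B = 95.2208 − 3.4×(0.491 + 33.78) = −21.3006.
Balance: K_A − x×(3.4 − 2.69) = K_B, so x = (K_A − K_B)/(3.4 − 2.69) = 21.3006/0.71 = 30 km.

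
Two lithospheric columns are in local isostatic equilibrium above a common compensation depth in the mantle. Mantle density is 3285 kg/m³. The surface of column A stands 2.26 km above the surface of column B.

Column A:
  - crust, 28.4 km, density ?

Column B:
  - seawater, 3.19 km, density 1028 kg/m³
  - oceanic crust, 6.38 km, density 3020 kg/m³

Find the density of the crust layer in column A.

Take the compensation level at the base of the deeper column (depth z_c below the surface of column A) and equate Σ ρ_i t_i down to z_c; mantle fills any gap and the z_c terms cancel.
Column A: 28.4×ρ + (z_c − 28.4)×3285
Column B: 2.26×0 + 3.19×1028 + 6.38×3020 + (z_c − 2.26 − 9.57)×3285
The z_c×3285 term appears on both sides and cancels. Collect the known terms of each column as K = Σ(ρt)_known − 3285 × (depth of known layers): K_A = 0 − 3285×28.4 = −93294; K_B = 22546.92 − 3285×(2.26 + 9.57) = −16314.63.
Balance: K_A + 28.4×ρ = K_B, so ρ = (K_B − K_A)/28.4 = 76979.4/28.4 = 2710 kg/m³.

2710 kg/m³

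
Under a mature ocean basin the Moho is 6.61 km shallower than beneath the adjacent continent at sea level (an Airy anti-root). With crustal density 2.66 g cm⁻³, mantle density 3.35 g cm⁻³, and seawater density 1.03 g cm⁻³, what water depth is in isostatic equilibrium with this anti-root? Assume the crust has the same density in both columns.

2.8 km

Replacing a thickness d of crust by seawater at the top must be balanced by replacing crust with mantle at the base: d (ρ_c − ρ_w) = a (ρ_m − ρ_c).
d = a (ρ_m − ρ_c)/(ρ_c − ρ_w) = 6.61 km × 0.69/1.63 = 2.8 km.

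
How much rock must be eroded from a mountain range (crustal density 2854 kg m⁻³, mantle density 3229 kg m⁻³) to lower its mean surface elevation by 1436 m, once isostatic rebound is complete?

12400 m

Net drop Δ = e − u = e − e ρ_c/ρ_m = e (ρ_m − ρ_c)/ρ_m.
e = Δ ρ_m/(ρ_m − ρ_c) = 1436 m × 3229/375 = 12400 m.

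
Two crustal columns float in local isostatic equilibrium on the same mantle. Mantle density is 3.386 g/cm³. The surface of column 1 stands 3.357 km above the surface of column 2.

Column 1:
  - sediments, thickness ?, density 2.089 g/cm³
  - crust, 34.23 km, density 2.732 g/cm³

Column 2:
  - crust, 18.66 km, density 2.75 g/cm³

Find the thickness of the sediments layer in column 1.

0.654 km

Take the compensation level at the base of the deeper column (depth z_c below the surface of column 1) and equate Σ ρ_i t_i down to z_c; mantle fills any gap and the z_c terms cancel.
Column 1: x×2.089 + 34.23×2.732 + (z_c − 34.23 − x)×3.386
Column 2: 3.357×0 + 18.66×2.75 + (z_c − 3.357 − 18.66)×3.386
The z_c×3.386 term appears on both sides and cancels. Collect the known terms of each column as K = Σ(ρt)_known − 3.386 × (depth of known layers): K_1 = 93.51636 − 3.386×34.23 = −22.38642; K_2 = 51.315 − 3.386×(3.357 + 18.66) = −23.234562.
Balance: K_1 − x×(3.386 − 2.089) = K_2, so x = (K_1 − K_2)/(3.386 − 2.089) = 0.848142/1.297 = 0.654 km.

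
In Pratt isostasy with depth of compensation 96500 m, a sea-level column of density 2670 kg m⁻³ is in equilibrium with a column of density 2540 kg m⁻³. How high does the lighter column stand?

4940 m

ρ_ref D = ρ (D + h) → h = D (ρ_ref − ρ)/ρ.
h = 96500 m × (2670 − 2540)/2540 = 4940 m.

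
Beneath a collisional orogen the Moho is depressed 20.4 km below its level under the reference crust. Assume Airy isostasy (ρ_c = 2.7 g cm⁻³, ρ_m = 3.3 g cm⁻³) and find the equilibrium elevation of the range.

Isostatic balance requires: ρ_c h = (ρ_m − ρ_c) r.
h = r (ρ_m − ρ_c) / ρ_c = 20.4 km × (3.3 − 2.7) / 2.7 = 4.53 km.

4.53 km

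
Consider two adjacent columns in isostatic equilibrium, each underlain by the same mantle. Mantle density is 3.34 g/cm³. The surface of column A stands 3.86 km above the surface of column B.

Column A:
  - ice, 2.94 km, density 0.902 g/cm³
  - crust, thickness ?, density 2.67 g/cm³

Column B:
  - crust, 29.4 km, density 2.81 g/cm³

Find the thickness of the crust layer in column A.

Take the compensation level at the base of the deeper column (depth z_c below the surface of column A) and equate Σ ρ_i t_i down to z_c; mantle fills any gap and the z_c terms cancel.
Column A: 2.94×0.902 + x×2.67 + (z_c − 2.94 − x)×3.34
Column B: 3.86×0 + 29.4×2.81 + (z_c − 3.86 − 29.4)×3.34
The z_c×3.34 term appears on both sides and cancels. Collect the known terms of each column as K = Σ(ρt)_known − 3.34 × (depth of known layers): K_A = 2.65188 − 3.34×2.94 = −7.16772; K_B = 82.614 − 3.34×(3.86 + 29.4) = −28.4744.
Balance: K_A − x×(3.34 − 2.67) = K_B, so x = (K_A − K_B)/(3.34 − 2.67) = 21.3067/0.67 = 31.8 km.

31.8 km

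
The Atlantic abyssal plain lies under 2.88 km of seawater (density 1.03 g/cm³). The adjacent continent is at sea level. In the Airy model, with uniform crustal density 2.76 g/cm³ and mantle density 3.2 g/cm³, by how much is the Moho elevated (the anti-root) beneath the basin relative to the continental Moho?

11.3 km

Isostatic balance requires: replacing crust with seawater at the top is compensated by replacing crust with mantle at the base: d (ρ_c − ρ_w) = a (ρ_m − ρ_c).
a = d (ρ_c − ρ_w)/(ρ_m − ρ_c) = 2.88 km × 1.73/0.44 = 11.3 km.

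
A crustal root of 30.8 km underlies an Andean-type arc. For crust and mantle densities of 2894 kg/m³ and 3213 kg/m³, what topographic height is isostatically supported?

For local isostatic compensation: ρ_c h = (ρ_m − ρ_c) r.
h = r (ρ_m − ρ_c) / ρ_c = 30.8 km × (3213 − 2894) / 2894 = 3.4 km.

3.4 km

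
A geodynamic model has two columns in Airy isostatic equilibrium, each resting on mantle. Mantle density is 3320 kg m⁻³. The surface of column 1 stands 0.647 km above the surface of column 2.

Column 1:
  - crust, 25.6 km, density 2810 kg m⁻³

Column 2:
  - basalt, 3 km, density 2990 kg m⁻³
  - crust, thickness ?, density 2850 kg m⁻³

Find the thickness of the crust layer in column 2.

Take the compensation level at the base of the deeper column (depth z_c below the surface of column 1) and equate Σ ρ_i t_i down to z_c; mantle fills any gap and the z_c terms cancel.
Column 1: 25.6×2810 + (z_c − 25.6)×3320
Column 2: 0.647×0 + 3×2990 + x×2850 + (z_c − 0.647 − 3 − x)×3320
The z_c×3320 term appears on both sides and cancels. Collect the known terms of each column as K = Σ(ρt)_known − 3320 × (depth of known layers): K_1 = 71936 − 3320×25.6 = −13056; K_2 = 8970 − 3320×(0.647 + 3) = −3138.04.
Balance: K_1 = K_2 − x×(3320 − 2850), so x = (K_2 − K_1)/(3320 − 2850) = 9917.96/470 = 21.1 km.

21.1 km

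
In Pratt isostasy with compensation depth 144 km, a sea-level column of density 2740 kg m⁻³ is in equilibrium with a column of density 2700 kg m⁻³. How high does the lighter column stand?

2.13 km

ρ_ref D = ρ (D + h) → h = D (ρ_ref − ρ)/ρ.
h = 144 km × (2740 − 2700)/2700 = 2.13 km.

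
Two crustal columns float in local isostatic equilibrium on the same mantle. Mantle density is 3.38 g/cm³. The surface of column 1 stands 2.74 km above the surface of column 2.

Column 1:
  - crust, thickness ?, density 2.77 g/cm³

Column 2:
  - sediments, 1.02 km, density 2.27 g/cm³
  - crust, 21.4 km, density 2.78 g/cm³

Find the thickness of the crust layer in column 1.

38.1 km

Take the compensation level at the base of the deeper column (depth z_c below the surface of column 1) and equate Σ ρ_i t_i down to z_c; mantle fills any gap and the z_c terms cancel.
Column 1: x×2.77 + (z_c − 0 − x)×3.38
Column 2: 2.74×0 + 1.02×2.27 + 21.4×2.78 + (z_c − 2.74 − 22.42)×3.38
The z_c×3.38 term appears on both sides and cancels. Collect the known terms of each column as K = Σ(ρt)_known − 3.38 × (depth of known layers): K_1 = 0 − 3.38×0 = 0; K_2 = 61.8074 − 3.38×(2.74 + 22.42) = −23.2334.
Balance: K_1 − x×(3.38 − 2.77) = K_2, so x = (K_1 − K_2)/(3.38 − 2.77) = 23.2334/0.61 = 38.1 km.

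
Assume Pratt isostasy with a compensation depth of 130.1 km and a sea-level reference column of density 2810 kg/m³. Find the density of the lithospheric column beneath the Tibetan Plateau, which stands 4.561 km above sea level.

Pratt balance: ρ_ref D = ρ (D + h).
ρ = ρ_ref D/(D + h) = 2810 × 130.1 km/(130.1 km + 4.561 km) = 2710 kg/m³.

2710 kg/m³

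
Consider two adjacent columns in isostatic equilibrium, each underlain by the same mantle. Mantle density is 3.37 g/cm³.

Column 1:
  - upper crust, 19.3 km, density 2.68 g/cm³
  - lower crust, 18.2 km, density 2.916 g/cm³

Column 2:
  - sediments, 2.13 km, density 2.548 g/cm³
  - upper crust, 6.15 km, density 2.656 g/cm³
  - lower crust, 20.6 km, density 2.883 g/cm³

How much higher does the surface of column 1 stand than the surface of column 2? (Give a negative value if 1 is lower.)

For any compensation level in the mantle, the mantle terms cancel and isostasy reduces to e = (Σt_1 − Σt_2) − (Σ(ρt)_1 − Σ(ρt)_2) / ρ_m.
Σt_1 = 37.5 km; Σt_2 = 28.88 km; Σ(ρt)_1 = 104.7952; Σ(ρt)_2 = 81.15144 (in km·g/cm³).
e = (37.5 − 28.88) − (104.7952 − 81.15144) / 3.37 = 1.6 km.

1.6 km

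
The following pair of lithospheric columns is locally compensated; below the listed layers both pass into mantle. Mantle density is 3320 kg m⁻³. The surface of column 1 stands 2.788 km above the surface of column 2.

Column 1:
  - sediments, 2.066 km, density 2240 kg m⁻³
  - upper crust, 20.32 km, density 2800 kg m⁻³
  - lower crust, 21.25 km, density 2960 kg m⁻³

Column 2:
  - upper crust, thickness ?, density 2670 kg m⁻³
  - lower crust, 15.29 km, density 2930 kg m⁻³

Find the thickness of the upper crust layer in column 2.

Take the compensation level at the base of the deeper column (depth z_c below the surface of column 1) and equate Σ ρ_i t_i down to z_c; mantle fills any gap and the z_c terms cancel.
Column 1: 2.066×2240 + 20.32×2800 + 21.25×2960 + (z_c − 43.636)×3320
Column 2: 2.788×0 + x×2670 + 15.29×2930 + (z_c − 2.788 − 15.29 − x)×3320
The z_c×3320 term appears on both sides and cancels. Collect the known terms of each column as K = Σ(ρt)_known − 3320 × (depth of known layers): K_1 = 124423.84 − 3320×43.636 = −20447.68; K_2 = 44799.7 − 3320×(2.788 + 15.29) = −15219.26.
Balance: K_1 = K_2 − x×(3320 − 2670), so x = (K_2 − K_1)/(3320 − 2670) = 5228.42/650 = 8.04 km.

8.04 km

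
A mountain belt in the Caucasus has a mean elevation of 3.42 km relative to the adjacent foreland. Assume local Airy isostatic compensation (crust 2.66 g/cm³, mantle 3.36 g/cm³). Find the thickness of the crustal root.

In Airy isostatic equilibrium: the weight of the topography is balanced by the buoyancy of the root, ρ_c h = (ρ_m − ρ_c) r.
r = h · ρ_c / (ρ_m − ρ_c) = 3.42 km × 2.66 / (3.36 − 2.66) = 13 km.

13 km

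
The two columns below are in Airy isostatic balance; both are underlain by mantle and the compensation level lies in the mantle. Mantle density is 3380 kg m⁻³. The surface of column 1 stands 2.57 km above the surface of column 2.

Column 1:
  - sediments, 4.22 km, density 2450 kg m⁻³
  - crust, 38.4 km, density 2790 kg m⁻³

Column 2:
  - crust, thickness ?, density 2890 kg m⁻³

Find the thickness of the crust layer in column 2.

Take the compensation level at the base of the deeper column (depth z_c below the surface of column 1) and equate Σ ρ_i t_i down to z_c; mantle fills any gap and the z_c terms cancel.
Column 1: 4.22×2450 + 38.4×2790 + (z_c − 42.62)×3380
Column 2: 2.57×0 + x×2890 + (z_c − 2.57 − 0 − x)×3380
The z_c×3380 term appears on both sides and cancels. Collect the known terms of each column as K = Σ(ρt)_known − 3380 × (depth of known layers): K_1 = 117475 − 3380×42.62 = −26580.6; K_2 = 0 − 3380×(2.57 + 0) = −8686.6.
Balance: K_1 = K_2 − x×(3380 − 2890), so x = (K_2 − K_1)/(3380 − 2890) = 17894/490 = 36.5 km.

36.5 km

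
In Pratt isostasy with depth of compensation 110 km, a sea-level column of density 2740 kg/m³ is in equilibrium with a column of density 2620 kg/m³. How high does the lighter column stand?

ρ_ref D = ρ (D + h) → h = D (ρ_ref − ρ)/ρ.
h = 110 km × (2740 − 2620)/2620 = 5.04 km.

5.04 km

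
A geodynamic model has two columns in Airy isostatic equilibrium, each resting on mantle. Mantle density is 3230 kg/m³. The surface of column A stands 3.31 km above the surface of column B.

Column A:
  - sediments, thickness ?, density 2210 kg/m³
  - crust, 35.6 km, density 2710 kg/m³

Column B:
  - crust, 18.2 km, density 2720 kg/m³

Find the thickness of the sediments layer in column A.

1.43 km

Take the compensation level at the base of the deeper column (depth z_c below the surface of column A) and equate Σ ρ_i t_i down to z_c; mantle fills any gap and the z_c terms cancel.
Column A: x×2210 + 35.6×2710 + (z_c − 35.6 − x)×3230
Column B: 3.31×0 + 18.2×2720 + (z_c − 3.31 − 18.2)×3230
The z_c×3230 term appears on both sides and cancels. Collect the known terms of each column as K = Σ(ρt)_known − 3230 × (depth of known layers): K_A = 96476 − 3230×35.6 = −18512; K_B = 49504 − 3230×(3.31 + 18.2) = −19973.3.
Balance: K_A − x×(3230 − 2210) = K_B, so x = (K_A − K_B)/(3230 − 2210) = 1461.3/1020 = 1.43 km.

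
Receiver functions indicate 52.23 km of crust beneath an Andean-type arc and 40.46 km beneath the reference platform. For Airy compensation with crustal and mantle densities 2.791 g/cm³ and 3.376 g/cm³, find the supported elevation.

2.04 km

Excess crust Δ = 52.23 km − 40.46 km = 11.77 km, split between elevation h and root r with h + r = Δ.
Airy balance ρ_c h = (ρ_m − ρ_c) r gives r = h ρ_c/(ρ_m − ρ_c), so h (1 + ρ_c/(ρ_m − ρ_c)) = Δ, i.e. h = Δ (ρ_m − ρ_c)/ρ_m.
h = 11.77 km × 0.585/3.376 = 2.04 km.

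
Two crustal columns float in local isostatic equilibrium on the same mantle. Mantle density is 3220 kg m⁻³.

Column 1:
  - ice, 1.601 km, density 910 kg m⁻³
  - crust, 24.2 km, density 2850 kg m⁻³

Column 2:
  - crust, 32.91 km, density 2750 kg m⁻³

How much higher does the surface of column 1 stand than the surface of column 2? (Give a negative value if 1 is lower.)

For any compensation level in the mantle, the mantle terms cancel and isostasy reduces to e = (Σt_1 − Σt_2) − (Σ(ρt)_1 − Σ(ρt)_2) / ρ_m.
Σt_1 = 25.801 km; Σt_2 = 32.91 km; Σ(ρt)_1 = 70426.91; Σ(ρt)_2 = 90502.5 (in km·kg m⁻³).
e = (25.801 − 32.91) − (70426.91 − 90502.5) / 3220 = −0.874 km.

−0.874 km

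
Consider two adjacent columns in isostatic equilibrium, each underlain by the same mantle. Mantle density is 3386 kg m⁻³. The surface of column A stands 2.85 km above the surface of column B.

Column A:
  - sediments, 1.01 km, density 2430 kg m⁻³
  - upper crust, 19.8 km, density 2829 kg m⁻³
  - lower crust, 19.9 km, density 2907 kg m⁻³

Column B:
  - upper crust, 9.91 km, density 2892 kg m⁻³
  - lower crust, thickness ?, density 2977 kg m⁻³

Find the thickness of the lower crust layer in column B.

Take the compensation level at the base of the deeper column (depth z_c below the surface of column A) and equate Σ ρ_i t_i down to z_c; mantle fills any gap and the z_c terms cancel.
Column A: 1.01×2430 + 19.8×2829 + 19.9×2907 + (z_c − 40.71)×3386
Column B: 2.85×0 + 9.91×2892 + x×2977 + (z_c − 2.85 − 9.91 − x)×3386
The z_c×3386 term appears on both sides and cancels. Collect the known terms of each column as K = Σ(ρt)_known − 3386 × (depth of known layers): K_A = 116317.8 − 3386×40.71 = −21526.26; K_B = 28659.72 − 3386×(2.85 + 9.91) = −14545.64.
Balance: K_A = K_B − x×(3386 − 2977), so x = (K_B − K_A)/(3386 − 2977) = 6980.62/409 = 17.1 km.

17.1 km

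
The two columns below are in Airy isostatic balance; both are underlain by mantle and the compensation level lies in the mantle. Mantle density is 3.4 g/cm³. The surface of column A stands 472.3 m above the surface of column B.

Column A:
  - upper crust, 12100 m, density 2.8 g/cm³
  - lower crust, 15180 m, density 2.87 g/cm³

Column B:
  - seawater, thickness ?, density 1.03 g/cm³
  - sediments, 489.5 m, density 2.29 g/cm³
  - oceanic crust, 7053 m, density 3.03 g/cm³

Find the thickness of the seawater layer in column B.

4450 m

Take the compensation level at the base of the deeper column (depth z_c below the surface of column A) and equate Σ ρ_i t_i down to z_c; mantle fills any gap and the z_c terms cancel.
Column A: 12100×2.8 + 15180×2.87 + (z_c − 27280)×3.4
Column B: 472.3×0 + x×1.03 + 489.5×2.29 + 7053×3.03 + (z_c − 472.3 − 7542.5 − x)×3.4
The z_c×3.4 term appears on both sides and cancels. Collect the known terms of each column as K = Σ(ρt)_known − 3.4 × (depth of known layers): K_A = 77446.6 − 3.4×27280 = −15305.4; K_B = 22491.545 − 3.4×(472.3 + 7542.5) = −4758.775.
Balance: K_A = K_B − x×(3.4 − 1.03), so x = (K_B − K_A)/(3.4 − 1.03) = 10546.6/2.37 = 4450 m.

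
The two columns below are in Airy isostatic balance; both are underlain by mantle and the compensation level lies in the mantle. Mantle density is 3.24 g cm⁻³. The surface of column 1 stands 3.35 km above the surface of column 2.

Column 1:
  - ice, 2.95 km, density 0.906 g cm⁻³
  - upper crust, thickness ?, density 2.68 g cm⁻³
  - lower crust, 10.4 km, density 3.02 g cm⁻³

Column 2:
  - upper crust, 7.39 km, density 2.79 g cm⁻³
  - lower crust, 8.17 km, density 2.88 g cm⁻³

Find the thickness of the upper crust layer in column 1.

Take the compensation level at the base of the deeper column (depth z_c below the surface of column 1) and equate Σ ρ_i t_i down to z_c; mantle fills any gap and the z_c terms cancel.
Column 1: 2.95×0.906 + x×2.68 + 10.4×3.02 + (z_c − 13.35 − x)×3.24
Column 2: 3.35×0 + 7.39×2.79 + 8.17×2.88 + (z_c − 3.35 − 15.56)×3.24
The z_c×3.24 term appears on both sides and cancels. Collect the known terms of each column as K = Σ(ρt)_known − 3.24 × (depth of known layers): K_1 = 34.0807 − 3.24×13.35 = −9.1733; K_2 = 44.1477 − 3.24×(3.35 + 15.56) = −17.1207.
Balance: K_1 − x×(3.24 − 2.68) = K_2, so x = (K_1 − K_2)/(3.24 − 2.68) = 7.9474/0.56 = 14.2 km.

14.2 km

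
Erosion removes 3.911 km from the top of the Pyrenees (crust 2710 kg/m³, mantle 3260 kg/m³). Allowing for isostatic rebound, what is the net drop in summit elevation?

Rebound u = e ρ_c/ρ_m = 3.911 km × 2710/3260 = 3.251 km.
Net surface drop = e − u = 3.911 km − 3.251 km = e (ρ_m − ρ_c)/ρ_m = 0.66 km.

0.66 km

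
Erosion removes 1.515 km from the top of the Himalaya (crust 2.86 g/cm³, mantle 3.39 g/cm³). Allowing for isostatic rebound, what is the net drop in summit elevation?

Rebound u = e ρ_c/ρ_m = 1.515 km × 2.86/3.39 = 1.278 km.
Net surface drop = e − u = 1.515 km − 1.278 km = e (ρ_m − ρ_c)/ρ_m = 0.237 km.

0.237 km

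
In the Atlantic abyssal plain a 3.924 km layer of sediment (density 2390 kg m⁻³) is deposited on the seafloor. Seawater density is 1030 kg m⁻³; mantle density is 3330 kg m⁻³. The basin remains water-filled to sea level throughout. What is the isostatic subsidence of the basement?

2.32 km

Submarine loading: the sediment displaces seawater, and the subsidence is in turn flooded, so s (ρ_m − ρ_w) = t (ρ_sed − ρ_w).
s = 3.924 km × (2390 − 1030) / (3330 − 1030) = 2.32 km.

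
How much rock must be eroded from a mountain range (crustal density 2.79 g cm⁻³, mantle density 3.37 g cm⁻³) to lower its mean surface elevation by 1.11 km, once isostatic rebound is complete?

Net drop Δ = e − u = e − e ρ_c/ρ_m = e (ρ_m − ρ_c)/ρ_m.
e = Δ ρ_m/(ρ_m − ρ_c) = 1.11 km × 3.37/0.58 = 6.45 km.

6.45 km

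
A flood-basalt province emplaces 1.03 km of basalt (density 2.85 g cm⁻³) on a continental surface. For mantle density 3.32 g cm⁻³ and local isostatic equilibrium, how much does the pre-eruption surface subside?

0.884 km

Subaerial loading: s = t ρ_load / ρ_m.
s = 1.03 km × 2.85/3.32 = 0.884 km.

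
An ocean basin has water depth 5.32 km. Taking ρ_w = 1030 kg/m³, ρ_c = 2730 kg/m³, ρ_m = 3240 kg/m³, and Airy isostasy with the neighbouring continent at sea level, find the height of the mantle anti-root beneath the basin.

Isostatic balance requires: replacing crust with seawater at the top is compensated by replacing crust with mantle at the base: d (ρ_c − ρ_w) = a (ρ_m − ρ_c).
a = d (ρ_c − ρ_w)/(ρ_m − ρ_c) = 5.32 km × 1700/510 = 17.7 km.

17.7 km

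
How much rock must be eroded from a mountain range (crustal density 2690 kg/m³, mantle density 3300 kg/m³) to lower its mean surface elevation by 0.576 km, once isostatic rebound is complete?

Net drop Δ = e − u = e − e ρ_c/ρ_m = e (ρ_m − ρ_c)/ρ_m.
e = Δ ρ_m/(ρ_m − ρ_c) = 0.576 km × 3300/610 = 3.12 km.

3.12 km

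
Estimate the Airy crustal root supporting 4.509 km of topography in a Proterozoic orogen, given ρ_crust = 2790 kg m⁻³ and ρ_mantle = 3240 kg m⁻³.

Isostatic balance requires: the weight of the topography is balanced by the buoyancy of the root, ρ_c h = (ρ_m − ρ_c) r.
r = h · ρ_c / (ρ_m − ρ_c) = 4.509 km × 2790 / (3240 − 2790) = 28 km.

28 km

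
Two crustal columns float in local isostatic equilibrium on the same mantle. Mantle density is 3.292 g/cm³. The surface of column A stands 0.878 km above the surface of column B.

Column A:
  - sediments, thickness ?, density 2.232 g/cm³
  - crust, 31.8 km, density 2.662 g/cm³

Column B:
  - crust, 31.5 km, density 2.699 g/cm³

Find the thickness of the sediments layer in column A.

1.45 km

Take the compensation level at the base of the deeper column (depth z_c below the surface of column A) and equate Σ ρ_i t_i down to z_c; mantle fills any gap and the z_c terms cancel.
Column A: x×2.232 + 31.8×2.662 + (z_c − 31.8 − x)×3.292
Column B: 0.878×0 + 31.5×2.699 + (z_c − 0.878 − 31.5)×3.292
The z_c×3.292 term appears on both sides and cancels. Collect the known terms of each column as K = Σ(ρt)_known − 3.292 × (depth of known layers): K_A = 84.6516 − 3.292×31.8 = −20.034; K_B = 85.0185 − 3.292×(0.878 + 31.5) = −21.569876.
Balance: K_A − x×(3.292 − 2.232) = K_B, so x = (K_A − K_B)/(3.292 − 2.232) = 1.53588/1.06 = 1.45 km.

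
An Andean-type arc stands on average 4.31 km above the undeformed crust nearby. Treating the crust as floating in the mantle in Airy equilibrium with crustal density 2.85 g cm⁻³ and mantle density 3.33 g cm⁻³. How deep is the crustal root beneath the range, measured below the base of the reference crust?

25.6 km

Balancing pressure at the compensation depth: the weight of the topography is balanced by the buoyancy of the root, ρ_c h = (ρ_m − ρ_c) r.
r = h · ρ_c / (ρ_m − ρ_c) = 4.31 km × 2.85 / (3.33 − 2.85) = 25.6 km.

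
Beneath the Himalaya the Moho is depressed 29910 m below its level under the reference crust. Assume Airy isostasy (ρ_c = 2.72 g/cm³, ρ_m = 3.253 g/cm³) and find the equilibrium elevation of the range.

In Airy isostatic equilibrium: ρ_c h = (ρ_m − ρ_c) r.
h = r (ρ_m − ρ_c) / ρ_c = 29910 m × (3.253 − 2.72) / 2.72 = 5860 m.

5860 m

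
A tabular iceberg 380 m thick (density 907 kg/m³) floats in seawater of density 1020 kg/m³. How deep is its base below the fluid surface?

Draft d = t ρ_obj/ρ_fluid = 380 m × 907/1020 = 338 m.

338 m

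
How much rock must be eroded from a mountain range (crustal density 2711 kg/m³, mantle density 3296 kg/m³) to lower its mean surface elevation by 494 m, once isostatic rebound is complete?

Net drop Δ = e − u = e − e ρ_c/ρ_m = e (ρ_m − ρ_c)/ρ_m.
e = Δ ρ_m/(ρ_m − ρ_c) = 494 m × 3296/585 = 2780 m.

2780 m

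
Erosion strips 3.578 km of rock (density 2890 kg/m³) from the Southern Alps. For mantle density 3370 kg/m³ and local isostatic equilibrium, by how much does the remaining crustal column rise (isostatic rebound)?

3.07 km

Unloading: uplift u = e ρ_c/ρ_m = 3.578 km × 2890/3370 = 3.07 km.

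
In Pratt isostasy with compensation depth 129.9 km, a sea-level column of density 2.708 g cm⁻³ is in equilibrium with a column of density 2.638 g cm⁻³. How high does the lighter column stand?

3.45 km

ρ_ref D = ρ (D + h) → h = D (ρ_ref − ρ)/ρ.
h = 129.9 km × (2.708 − 2.638)/2.638 = 3.45 km.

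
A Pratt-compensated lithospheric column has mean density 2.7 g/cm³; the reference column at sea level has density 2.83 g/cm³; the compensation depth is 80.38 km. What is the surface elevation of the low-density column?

3.87 km

ρ_ref D = ρ (D + h) → h = D (ρ_ref − ρ)/ρ.
h = 80.38 km × (2.83 − 2.7)/2.7 = 3.87 km.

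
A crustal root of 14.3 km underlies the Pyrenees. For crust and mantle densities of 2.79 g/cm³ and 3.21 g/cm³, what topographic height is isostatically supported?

In Airy isostatic equilibrium: ρ_c h = (ρ_m − ρ_c) r.
h = r (ρ_m − ρ_c) / ρ_c = 14.3 km × (3.21 − 2.79) / 2.79 = 2.15 km.

2.15 km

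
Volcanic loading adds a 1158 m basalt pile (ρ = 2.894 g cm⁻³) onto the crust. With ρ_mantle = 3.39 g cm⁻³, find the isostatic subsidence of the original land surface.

989 m

Subaerial loading: s = t ρ_load / ρ_m.
s = 1158 m × 2.894/3.39 = 989 m.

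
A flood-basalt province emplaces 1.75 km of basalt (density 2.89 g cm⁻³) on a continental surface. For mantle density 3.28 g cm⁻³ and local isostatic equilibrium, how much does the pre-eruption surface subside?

Subaerial loading: s = t ρ_load / ρ_m.
s = 1.75 km × 2.89/3.28 = 1.54 km.

1.54 km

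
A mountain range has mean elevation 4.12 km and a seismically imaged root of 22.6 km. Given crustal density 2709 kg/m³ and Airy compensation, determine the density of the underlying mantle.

Airy balance: ρ_c h = (ρ_m − ρ_c) r → ρ_m = ρ_c (1 + h/r).
ρ_m = 2709 × (1 + 4.12 km/22.6 km) = 3200 kg/m³.

3200 kg/m³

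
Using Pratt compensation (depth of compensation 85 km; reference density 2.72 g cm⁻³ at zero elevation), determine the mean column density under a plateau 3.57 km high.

Pratt balance: ρ_ref D = ρ (D + h).
ρ = ρ_ref D/(D + h) = 2.72 × 85 km/(85 km + 3.57 km) = 2.61 g cm⁻³.

2.61 g cm⁻³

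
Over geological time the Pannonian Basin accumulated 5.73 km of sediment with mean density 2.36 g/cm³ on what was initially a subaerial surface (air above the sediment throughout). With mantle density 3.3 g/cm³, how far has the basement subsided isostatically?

Subaerial load: s = t ρ_sed / ρ_m = 5.73 km × 2.36/3.3 = 4.1 km.

4.1 km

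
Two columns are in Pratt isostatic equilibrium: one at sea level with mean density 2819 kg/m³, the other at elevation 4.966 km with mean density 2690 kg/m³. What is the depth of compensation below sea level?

104 km

ρ_ref D = ρ (D + h) → D (ρ_ref − ρ) = ρ h.
D = ρ h/(ρ_ref − ρ) = 2690 × 4.966 km/(2819 − 2690) = 104 km.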